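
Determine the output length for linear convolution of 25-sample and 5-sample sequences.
Linear/full convolution length: m + n - 1 = 25 + 5 - 1 = 29

29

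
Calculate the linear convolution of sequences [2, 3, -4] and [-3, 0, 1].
y[0] = 2×-3 = -6; y[1] = 2×0 + 3×-3 = -9; y[2] = 2×1 + 3×0 + -4×-3 = 14; y[3] = 3×1 + -4×0 = 3; y[4] = -4×1 = -4

[-6, -9, 14, 3, -4]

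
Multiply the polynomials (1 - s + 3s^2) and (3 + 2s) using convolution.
Ascending coefficients: a = [1, -1, 3], b = [3, 2]. c[0] = 1×3 = 3; c[1] = 1×2 + -1×3 = -1; c[2] = -1×2 + 3×3 = 7; c[3] = 3×2 = 6. Result coefficients: [3, -1, 7, 6] → 3 - s + 7s^2 + 6s^3

3 - s + 7s^2 + 6s^3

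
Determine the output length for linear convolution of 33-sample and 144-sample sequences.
Linear/full convolution length: m + n - 1 = 33 + 144 - 1 = 176

176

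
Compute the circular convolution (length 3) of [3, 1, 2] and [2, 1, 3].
Use y[k] = Σ_j s[j]·t[(k-j) mod 3]. y[0] = 3×2 + 1×3 + 2×1 = 11; y[1] = 3×1 + 1×2 + 2×3 = 11; y[2] = 3×3 + 1×1 + 2×2 = 14. Result: [11, 11, 14]

[11, 11, 14]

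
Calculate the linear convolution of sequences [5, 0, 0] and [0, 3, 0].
y[0] = 5×0 = 0; y[1] = 5×3 + 0×0 = 15; y[2] = 5×0 + 0×3 + 0×0 = 0; y[3] = 0×0 + 0×3 = 0; y[4] = 0×0 = 0

[0, 15, 0, 0, 0]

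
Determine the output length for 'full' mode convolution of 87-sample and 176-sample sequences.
Linear/full convolution length: m + n - 1 = 87 + 176 - 1 = 262

262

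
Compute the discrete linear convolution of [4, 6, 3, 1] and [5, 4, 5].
y[0] = 4×5 = 20; y[1] = 4×4 + 6×5 = 46; y[2] = 4×5 + 6×4 + 3×5 = 59; y[3] = 6×5 + 3×4 + 1×5 = 47; y[4] = 3×5 + 1×4 = 19; y[5] = 1×5 = 5

[20, 46, 59, 47, 19, 5]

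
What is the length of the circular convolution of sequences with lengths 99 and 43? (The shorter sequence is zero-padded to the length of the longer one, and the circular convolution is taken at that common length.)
Circular convolution (zero-padding the shorter input) has length max(m, n) = max(99, 43) = 99

99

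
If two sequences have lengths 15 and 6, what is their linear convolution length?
Linear/full convolution length: m + n - 1 = 15 + 6 - 1 = 20

20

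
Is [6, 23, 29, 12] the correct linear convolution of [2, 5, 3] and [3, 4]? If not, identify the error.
Recompute linear convolution of [2, 5, 3] and [3, 4]: y[0] = 2×3 = 6; y[1] = 2×4 + 5×3 = 23; y[2] = 5×4 + 3×3 = 29; y[3] = 3×4 = 12 → [6, 23, 29, 12]. Given [6, 23, 29, 12] matches, so answer: Yes

Yes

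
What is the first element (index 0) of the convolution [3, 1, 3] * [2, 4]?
Use y[k] = Σ_i a[i]·b[k-i] at k=0. y[0] = 3×2 = 6

6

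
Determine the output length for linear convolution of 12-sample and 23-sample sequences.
Linear/full convolution length: m + n - 1 = 12 + 23 - 1 = 34

34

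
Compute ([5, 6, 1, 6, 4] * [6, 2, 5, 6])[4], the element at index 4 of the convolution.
Use y[k] = Σ_i a[i]·b[k-i] at k=4. y[4] = 6×6 + 1×5 + 6×2 + 4×6 = 77

77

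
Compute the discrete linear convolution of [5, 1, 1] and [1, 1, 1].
y[0] = 5×1 = 5; y[1] = 5×1 + 1×1 = 6; y[2] = 5×1 + 1×1 + 1×1 = 7; y[3] = 1×1 + 1×1 = 2; y[4] = 1×1 = 1

[5, 6, 7, 2, 1]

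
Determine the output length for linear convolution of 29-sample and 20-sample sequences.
Linear/full convolution length: m + n - 1 = 29 + 20 - 1 = 48

48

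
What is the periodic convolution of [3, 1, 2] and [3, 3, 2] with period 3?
Use y[k] = Σ_j u[j]·v[(k-j) mod 3]. y[0] = 3×3 + 1×2 + 2×3 = 17; y[1] = 3×3 + 1×3 + 2×2 = 16; y[2] = 3×2 + 1×3 + 2×3 = 15. Result: [17, 16, 15]

[17, 16, 15]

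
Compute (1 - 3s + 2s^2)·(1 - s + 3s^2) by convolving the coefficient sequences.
Ascending coefficients: a = [1, -3, 2], b = [1, -1, 3]. c[0] = 1×1 = 1; c[1] = 1×-1 + -3×1 = -4; c[2] = 1×3 + -3×-1 + 2×1 = 8; c[3] = -3×3 + 2×-1 = -11; c[4] = 2×3 = 6. Result coefficients: [1, -4, 8, -11, 6] → 1 - 4s + 8s^2 - 11s^3 + 6s^4

1 - 4s + 8s^2 - 11s^3 + 6s^4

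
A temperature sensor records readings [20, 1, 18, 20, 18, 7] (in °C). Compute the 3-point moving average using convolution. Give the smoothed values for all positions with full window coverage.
3-point moving average kernel = [1, 1, 1]. Apply in 'valid' mode (full window coverage): avg[0] = (20 + 1 + 18) / 3 = 13.0; avg[1] = (1 + 18 + 20) / 3 = 13.0; avg[2] = (18 + 20 + 18) / 3 = 18.67; avg[3] = (20 + 18 + 7) / 3 = 15.0. Smoothed values: [13.0, 13.0, 18.67, 15.0]

[13.0, 13.0, 18.67, 15.0]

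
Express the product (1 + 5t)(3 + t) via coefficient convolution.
Ascending coefficients: a = [1, 5], b = [3, 1]. c[0] = 1×3 = 3; c[1] = 1×1 + 5×3 = 16; c[2] = 5×1 = 5. Result coefficients: [3, 16, 5] → 3 + 16t + 5t^2

3 + 16t + 5t^2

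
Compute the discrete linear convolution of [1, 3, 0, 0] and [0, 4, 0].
y[0] = 1×0 = 0; y[1] = 1×4 + 3×0 = 4; y[2] = 1×0 + 3×4 + 0×0 = 12; y[3] = 3×0 + 0×4 + 0×0 = 0; y[4] = 0×0 + 0×4 = 0; y[5] = 0×0 = 0

[0, 4, 12, 0, 0, 0]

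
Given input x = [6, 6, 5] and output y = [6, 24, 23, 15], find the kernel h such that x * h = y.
Output length 4 = len(x) + len(h) - 1 ⇒ len(h) = 2. Solve h forward using h[k] = (y[k] - Σ_{i≥1} x[i]·h[k-i]) / x[0]: h[0] = y[0] / x[0] = 6 / 6 = 1; h[1] = (y[1] - 6×1) / x[0] = (24 - 6×1) / 6 = 3. So h = [1, 3]. Forward-check [6, 6, 5] * [1, 3]: y[0] = 6×1 = 6; y[1] = 6×3 + 6×1 = 24; y[2] = 6×3 + 5×1 = 23; y[3] = 5×3 = 15 → [6, 24, 23, 15] ✓

[1, 3]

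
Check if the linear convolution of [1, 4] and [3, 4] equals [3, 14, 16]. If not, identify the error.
Recompute linear convolution of [1, 4] and [3, 4]: y[0] = 1×3 = 3; y[1] = 1×4 + 4×3 = 16; y[2] = 4×4 = 16 → [3, 16, 16]. Compare to given [3, 14, 16]: they differ at index 1: given 14, correct 16, so answer: No

No. Error at index 1: given 14, correct 16.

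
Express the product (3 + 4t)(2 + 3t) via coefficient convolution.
Ascending coefficients: a = [3, 4], b = [2, 3]. c[0] = 3×2 = 6; c[1] = 3×3 + 4×2 = 17; c[2] = 4×3 = 12. Result coefficients: [6, 17, 12] → 6 + 17t + 12t^2

6 + 17t + 12t^2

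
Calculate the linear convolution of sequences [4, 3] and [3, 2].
y[0] = 4×3 = 12; y[1] = 4×2 + 3×3 = 17; y[2] = 3×2 = 6

[12, 17, 6]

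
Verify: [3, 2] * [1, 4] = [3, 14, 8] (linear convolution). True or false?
Recompute linear convolution of [3, 2] and [1, 4]: y[0] = 3×1 = 3; y[1] = 3×4 + 2×1 = 14; y[2] = 2×4 = 8 → [3, 14, 8]. Given [3, 14, 8] matches, so answer: Yes

Yes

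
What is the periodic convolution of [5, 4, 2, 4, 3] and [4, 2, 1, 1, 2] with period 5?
Use y[k] = Σ_j u[j]·v[(k-j) mod 5]. y[0] = 5×4 + 4×2 + 2×1 + 4×1 + 3×2 = 40; y[1] = 5×2 + 4×4 + 2×2 + 4×1 + 3×1 = 37; y[2] = 5×1 + 4×2 + 2×4 + 4×2 + 3×1 = 32; y[3] = 5×1 + 4×1 + 2×2 + 4×4 + 3×2 = 35; y[4] = 5×2 + 4×1 + 2×1 + 4×2 + 3×4 = 36. Result: [40, 37, 32, 35, 36]

[40, 37, 32, 35, 36]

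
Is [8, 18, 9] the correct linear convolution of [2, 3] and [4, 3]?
Recompute linear convolution of [2, 3] and [4, 3]: y[0] = 2×4 = 8; y[1] = 2×3 + 3×4 = 18; y[2] = 3×3 = 9 → [8, 18, 9]. Given [8, 18, 9] matches, so answer: Yes

Yes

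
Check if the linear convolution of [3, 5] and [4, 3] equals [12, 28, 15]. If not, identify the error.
Recompute linear convolution of [3, 5] and [4, 3]: y[0] = 3×4 = 12; y[1] = 3×3 + 5×4 = 29; y[2] = 5×3 = 15 → [12, 29, 15]. Compare to given [12, 28, 15]: they differ at index 1: given 28, correct 29, so answer: No

No. Error at index 1: given 28, correct 29.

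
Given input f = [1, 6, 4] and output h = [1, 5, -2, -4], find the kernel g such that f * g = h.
Output length 4 = len(f) + len(g) - 1 ⇒ len(g) = 2. Solve g forward using g[k] = (h[k] - Σ_{i≥1} f[i]·g[k-i]) / f[0]: g[0] = h[0] / f[0] = 1 / 1 = 1; g[1] = (h[1] - 6×1) / f[0] = (5 - 6×1) / 1 = -1. So g = [1, -1]. Forward-check [1, 6, 4] * [1, -1]: h[0] = 1×1 = 1; h[1] = 1×-1 + 6×1 = 5; h[2] = 6×-1 + 4×1 = -2; h[3] = 4×-1 = -4 → [1, 5, -2, -4] ✓

[1, -1]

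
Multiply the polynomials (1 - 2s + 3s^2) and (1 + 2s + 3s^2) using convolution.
Ascending coefficients: a = [1, -2, 3], b = [1, 2, 3]. c[0] = 1×1 = 1; c[1] = 1×2 + -2×1 = 0; c[2] = 1×3 + -2×2 + 3×1 = 2; c[3] = -2×3 + 3×2 = 0; c[4] = 3×3 = 9. Result coefficients: [1, 0, 2, 0, 9] → 1 + 2s^2 + 9s^4

1 + 2s^2 + 9s^4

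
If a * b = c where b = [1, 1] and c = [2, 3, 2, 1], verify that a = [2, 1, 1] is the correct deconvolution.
Forward-compute [2, 1, 1] * [1, 1]: c[0] = 2×1 = 2; c[1] = 2×1 + 1×1 = 3; c[2] = 1×1 + 1×1 = 2; c[3] = 1×1 = 1 → [2, 3, 2, 1]. Matches given c = [2, 3, 2, 1], so verified.

Verified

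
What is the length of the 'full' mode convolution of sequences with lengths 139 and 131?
Linear/full convolution length: m + n - 1 = 139 + 131 - 1 = 269

269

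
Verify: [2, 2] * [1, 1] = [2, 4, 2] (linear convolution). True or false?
Recompute linear convolution of [2, 2] and [1, 1]: y[0] = 2×1 = 2; y[1] = 2×1 + 2×1 = 4; y[2] = 2×1 = 2 → [2, 4, 2]. Given [2, 4, 2] matches, so answer: Yes

Yes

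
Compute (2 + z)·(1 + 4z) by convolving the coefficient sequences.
Ascending coefficients: a = [2, 1], b = [1, 4]. c[0] = 2×1 = 2; c[1] = 2×4 + 1×1 = 9; c[2] = 1×4 = 4. Result coefficients: [2, 9, 4] → 2 + 9z + 4z^2

2 + 9z + 4z^2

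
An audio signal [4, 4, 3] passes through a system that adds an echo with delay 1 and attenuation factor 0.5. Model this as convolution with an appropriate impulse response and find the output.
Direct-path + delayed-attenuated-path model → impulse response h = [1, 0.5] (1 at lag 0, 0.5 at lag 1). Output y[n] = x[n] + 0.5·x[n - 1] (with x[n] = 0 outside 0..2): y[0] = 4 + 0.5×0 = 4; y[1] = 4 + 0.5×4 = 6.0; y[2] = 3 + 0.5×4 = 5.0; y[3] = 0 + 0.5×3 = 1.5. So y = [4, 6.0, 5.0, 1.5]

[4, 6.0, 5.0, 1.5]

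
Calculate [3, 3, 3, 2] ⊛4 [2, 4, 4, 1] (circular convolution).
Use y[k] = Σ_j x[j]·h[(k-j) mod 4]. y[0] = 3×2 + 3×1 + 3×4 + 2×4 = 29; y[1] = 3×4 + 3×2 + 3×1 + 2×4 = 29; y[2] = 3×4 + 3×4 + 3×2 + 2×1 = 32; y[3] = 3×1 + 3×4 + 3×4 + 2×2 = 31. Result: [29, 29, 32, 31]

[29, 29, 32, 31]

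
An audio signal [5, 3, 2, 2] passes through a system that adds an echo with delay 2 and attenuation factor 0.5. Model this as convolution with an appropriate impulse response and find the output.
Direct-path + delayed-attenuated-path model → impulse response h = [1, 0, 0.5] (1 at lag 0, 0.5 at lag 2). Output y[n] = x[n] + 0.5·x[n - 2] (with x[n] = 0 outside 0..3): y[0] = 5 + 0.5×0 = 5; y[1] = 3 + 0.5×0 = 3; y[2] = 2 + 0.5×5 = 4.5; y[3] = 2 + 0.5×3 = 3.5; y[4] = 0 + 0.5×2 = 1.0; y[5] = 0 + 0.5×2 = 1.0. So y = [5, 3, 4.5, 3.5, 1.0, 1.0]

[5, 3, 4.5, 3.5, 1.0, 1.0]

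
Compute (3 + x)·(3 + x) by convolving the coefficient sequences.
Ascending coefficients: a = [3, 1], b = [3, 1]. c[0] = 3×3 = 9; c[1] = 3×1 + 1×3 = 6; c[2] = 1×1 = 1. Result coefficients: [9, 6, 1] → 9 + 6x + x^2

9 + 6x + x^2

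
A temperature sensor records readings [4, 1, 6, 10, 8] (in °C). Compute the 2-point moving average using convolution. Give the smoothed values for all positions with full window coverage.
2-point moving average kernel = [1, 1]. Apply in 'valid' mode (full window coverage): avg[0] = (4 + 1) / 2 = 2.5; avg[1] = (1 + 6) / 2 = 3.5; avg[2] = (6 + 10) / 2 = 8.0; avg[3] = (10 + 8) / 2 = 9.0. Smoothed values: [2.5, 3.5, 8.0, 9.0]

[2.5, 3.5, 8.0, 9.0]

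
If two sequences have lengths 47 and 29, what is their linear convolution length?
Linear/full convolution length: m + n - 1 = 47 + 29 - 1 = 75

75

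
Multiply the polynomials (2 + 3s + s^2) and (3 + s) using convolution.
Ascending coefficients: a = [2, 3, 1], b = [3, 1]. c[0] = 2×3 = 6; c[1] = 2×1 + 3×3 = 11; c[2] = 3×1 + 1×3 = 6; c[3] = 1×1 = 1. Result coefficients: [6, 11, 6, 1] → 6 + 11s + 6s^2 + s^3

6 + 11s + 6s^2 + s^3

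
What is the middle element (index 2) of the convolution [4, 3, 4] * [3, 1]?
Use y[k] = Σ_i a[i]·b[k-i] at k=2. y[2] = 3×1 + 4×3 = 15

15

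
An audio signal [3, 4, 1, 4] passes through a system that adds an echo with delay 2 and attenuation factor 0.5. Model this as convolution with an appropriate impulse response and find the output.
Direct-path + delayed-attenuated-path model → impulse response h = [1, 0, 0.5] (1 at lag 0, 0.5 at lag 2). Output y[n] = x[n] + 0.5·x[n - 2] (with x[n] = 0 outside 0..3): y[0] = 3 + 0.5×0 = 3; y[1] = 4 + 0.5×0 = 4; y[2] = 1 + 0.5×3 = 2.5; y[3] = 4 + 0.5×4 = 6.0; y[4] = 0 + 0.5×1 = 0.5; y[5] = 0 + 0.5×4 = 2.0. So y = [3, 4, 2.5, 6.0, 0.5, 2.0]

[3, 4, 2.5, 6.0, 0.5, 2.0]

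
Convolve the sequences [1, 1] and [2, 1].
y[0] = 1×2 = 2; y[1] = 1×1 + 1×2 = 3; y[2] = 1×1 = 1

[2, 3, 1]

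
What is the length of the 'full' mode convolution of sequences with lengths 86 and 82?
Linear/full convolution length: m + n - 1 = 86 + 82 - 1 = 167

167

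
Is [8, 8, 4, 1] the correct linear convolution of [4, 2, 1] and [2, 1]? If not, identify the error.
Recompute linear convolution of [4, 2, 1] and [2, 1]: y[0] = 4×2 = 8; y[1] = 4×1 + 2×2 = 8; y[2] = 2×1 + 1×2 = 4; y[3] = 1×1 = 1 → [8, 8, 4, 1]. Given [8, 8, 4, 1] matches, so answer: Yes

Yes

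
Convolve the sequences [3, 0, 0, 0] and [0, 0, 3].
y[0] = 3×0 = 0; y[1] = 3×0 + 0×0 = 0; y[2] = 3×3 + 0×0 + 0×0 = 9; y[3] = 0×3 + 0×0 + 0×0 = 0; y[4] = 0×3 + 0×0 = 0; y[5] = 0×3 = 0

[0, 0, 9, 0, 0, 0]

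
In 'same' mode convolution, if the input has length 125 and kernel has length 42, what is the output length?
'Same' mode returns an output with the same length as the input: 125

125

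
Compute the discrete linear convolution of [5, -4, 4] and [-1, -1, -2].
y[0] = 5×-1 = -5; y[1] = 5×-1 + -4×-1 = -1; y[2] = 5×-2 + -4×-1 + 4×-1 = -10; y[3] = -4×-2 + 4×-1 = 4; y[4] = 4×-2 = -8

[-5, -1, -10, 4, -8]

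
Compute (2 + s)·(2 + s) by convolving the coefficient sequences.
Ascending coefficients: a = [2, 1], b = [2, 1]. c[0] = 2×2 = 4; c[1] = 2×1 + 1×2 = 4; c[2] = 1×1 = 1. Result coefficients: [4, 4, 1] → 4 + 4s + s^2

4 + 4s + s^2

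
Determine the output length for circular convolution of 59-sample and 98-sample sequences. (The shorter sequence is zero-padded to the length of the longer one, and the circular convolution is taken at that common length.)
Circular convolution (zero-padding the shorter input) has length max(m, n) = max(59, 98) = 98

98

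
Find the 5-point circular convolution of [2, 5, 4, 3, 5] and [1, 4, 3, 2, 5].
Use y[k] = Σ_j a[j]·b[(k-j) mod 5]. y[0] = 2×1 + 5×5 + 4×2 + 3×3 + 5×4 = 64; y[1] = 2×4 + 5×1 + 4×5 + 3×2 + 5×3 = 54; y[2] = 2×3 + 5×4 + 4×1 + 3×5 + 5×2 = 55; y[3] = 2×2 + 5×3 + 4×4 + 3×1 + 5×5 = 63; y[4] = 2×5 + 5×2 + 4×3 + 3×4 + 5×1 = 49. Result: [64, 54, 55, 63, 49]

[64, 54, 55, 63, 49]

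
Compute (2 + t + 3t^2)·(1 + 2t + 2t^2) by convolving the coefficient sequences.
Ascending coefficients: a = [2, 1, 3], b = [1, 2, 2]. c[0] = 2×1 = 2; c[1] = 2×2 + 1×1 = 5; c[2] = 2×2 + 1×2 + 3×1 = 9; c[3] = 1×2 + 3×2 = 8; c[4] = 3×2 = 6. Result coefficients: [2, 5, 9, 8, 6] → 2 + 5t + 9t^2 + 8t^3 + 6t^4

2 + 5t + 9t^2 + 8t^3 + 6t^4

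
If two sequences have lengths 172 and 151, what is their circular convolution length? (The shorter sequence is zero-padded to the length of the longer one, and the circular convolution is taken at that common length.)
Circular convolution (zero-padding the shorter input) has length max(m, n) = max(172, 151) = 172

172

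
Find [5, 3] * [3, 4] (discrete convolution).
y[0] = 5×3 = 15; y[1] = 5×4 + 3×3 = 29; y[2] = 3×4 = 12

[15, 29, 12]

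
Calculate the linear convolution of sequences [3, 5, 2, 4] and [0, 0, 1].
y[0] = 3×0 = 0; y[1] = 3×0 + 5×0 = 0; y[2] = 3×1 + 5×0 + 2×0 = 3; y[3] = 5×1 + 2×0 + 4×0 = 5; y[4] = 2×1 + 4×0 = 2; y[5] = 4×1 = 4

[0, 0, 3, 5, 2, 4]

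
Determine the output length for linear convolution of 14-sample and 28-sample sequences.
Linear/full convolution length: m + n - 1 = 14 + 28 - 1 = 41

41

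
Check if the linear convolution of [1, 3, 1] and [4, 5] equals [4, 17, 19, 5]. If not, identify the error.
Recompute linear convolution of [1, 3, 1] and [4, 5]: y[0] = 1×4 = 4; y[1] = 1×5 + 3×4 = 17; y[2] = 3×5 + 1×4 = 19; y[3] = 1×5 = 5 → [4, 17, 19, 5]. Given [4, 17, 19, 5] matches, so answer: Yes

Yes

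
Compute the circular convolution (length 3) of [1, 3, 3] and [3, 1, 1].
Use y[k] = Σ_j u[j]·v[(k-j) mod 3]. y[0] = 1×3 + 3×1 + 3×1 = 9; y[1] = 1×1 + 3×3 + 3×1 = 13; y[2] = 1×1 + 3×1 + 3×3 = 13. Result: [9, 13, 13]

[9, 13, 13]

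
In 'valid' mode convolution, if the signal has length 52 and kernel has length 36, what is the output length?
'Valid' mode counts only positions where the kernel fully overlaps the signal: m - n + 1 = 52 - 36 + 1 = 17

17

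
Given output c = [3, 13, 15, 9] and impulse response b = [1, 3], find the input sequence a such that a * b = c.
Deconvolve c=[3, 13, 15, 9] by b=[1, 3]. Since b[0]=1, solve forward: a[0] = c[0] / 1 = 3; a[1] = (c[1] - 3×3) / 1 = 4; a[2] = (c[2] - 4×3) / 1 = 3. So a = [3, 4, 3]. Check by forward convolution: c[0] = 3×1 = 3; c[1] = 3×3 + 4×1 = 13; c[2] = 4×3 + 3×1 = 15; c[3] = 3×3 = 9

[3, 4, 3]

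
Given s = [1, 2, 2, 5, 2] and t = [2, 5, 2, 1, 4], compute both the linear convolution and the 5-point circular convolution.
Linear: y_lin[0] = 1×2 = 2; y_lin[1] = 1×5 + 2×2 = 9; y_lin[2] = 1×2 + 2×5 + 2×2 = 16; y_lin[3] = 1×1 + 2×2 + 2×5 + 5×2 = 25; y_lin[4] = 1×4 + 2×1 + 2×2 + 5×5 + 2×2 = 39; y_lin[5] = 2×4 + 2×1 + 5×2 + 2×5 = 30; y_lin[6] = 2×4 + 5×1 + 2×2 = 17; y_lin[7] = 5×4 + 2×1 = 22; y_lin[8] = 2×4 = 8 → [2, 9, 16, 25, 39, 30, 17, 22, 8]. Circular (length 5): y[0] = 1×2 + 2×4 + 2×1 + 5×2 + 2×5 = 32; y[1] = 1×5 + 2×2 + 2×4 + 5×1 + 2×2 = 26; y[2] = 1×2 + 2×5 + 2×2 + 5×4 + 2×1 = 38; y[3] = 1×1 + 2×2 + 2×5 + 5×2 + 2×4 = 33; y[4] = 1×4 + 2×1 + 2×2 + 5×5 + 2×2 = 39 → [32, 26, 38, 33, 39]

Linear: [2, 9, 16, 25, 39, 30, 17, 22, 8], Circular: [32, 26, 38, 33, 39]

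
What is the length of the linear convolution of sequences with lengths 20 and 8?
Linear/full convolution length: m + n - 1 = 20 + 8 - 1 = 27

27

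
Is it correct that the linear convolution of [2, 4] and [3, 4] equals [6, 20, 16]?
Recompute linear convolution of [2, 4] and [3, 4]: y[0] = 2×3 = 6; y[1] = 2×4 + 4×3 = 20; y[2] = 4×4 = 16 → [6, 20, 16]. Given [6, 20, 16] matches, so answer: Yes

Yes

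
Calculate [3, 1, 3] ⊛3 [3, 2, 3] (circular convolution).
Use y[k] = Σ_j u[j]·v[(k-j) mod 3]. y[0] = 3×3 + 1×3 + 3×2 = 18; y[1] = 3×2 + 1×3 + 3×3 = 18; y[2] = 3×3 + 1×2 + 3×3 = 20. Result: [18, 18, 20]

[18, 18, 20]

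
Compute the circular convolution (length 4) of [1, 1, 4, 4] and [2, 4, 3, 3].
Use y[k] = Σ_j u[j]·v[(k-j) mod 4]. y[0] = 1×2 + 1×3 + 4×3 + 4×4 = 33; y[1] = 1×4 + 1×2 + 4×3 + 4×3 = 30; y[2] = 1×3 + 1×4 + 4×2 + 4×3 = 27; y[3] = 1×3 + 1×3 + 4×4 + 4×2 = 30. Result: [33, 30, 27, 30]

[33, 30, 27, 30]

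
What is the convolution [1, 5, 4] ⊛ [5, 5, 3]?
y[0] = 1×5 = 5; y[1] = 1×5 + 5×5 = 30; y[2] = 1×3 + 5×5 + 4×5 = 48; y[3] = 5×3 + 4×5 = 35; y[4] = 4×3 = 12

[5, 30, 48, 35, 12]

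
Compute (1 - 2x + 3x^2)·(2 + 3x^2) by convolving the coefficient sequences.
Ascending coefficients: a = [1, -2, 3], b = [2, 0, 3]. c[0] = 1×2 = 2; c[1] = 1×0 + -2×2 = -4; c[2] = 1×3 + -2×0 + 3×2 = 9; c[3] = -2×3 + 3×0 = -6; c[4] = 3×3 = 9. Result coefficients: [2, -4, 9, -6, 9] → 2 - 4x + 9x^2 - 6x^3 + 9x^4

2 - 4x + 9x^2 - 6x^3 + 9x^4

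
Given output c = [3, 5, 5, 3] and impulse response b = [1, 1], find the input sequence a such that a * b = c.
Deconvolve c=[3, 5, 5, 3] by b=[1, 1]. Since b[0]=1, solve forward: a[0] = c[0] / 1 = 3; a[1] = (c[1] - 3×1) / 1 = 2; a[2] = (c[2] - 2×1) / 1 = 3. So a = [3, 2, 3]. Check by forward convolution: c[0] = 3×1 = 3; c[1] = 3×1 + 2×1 = 5; c[2] = 2×1 + 3×1 = 5; c[3] = 3×1 = 3

[3, 2, 3]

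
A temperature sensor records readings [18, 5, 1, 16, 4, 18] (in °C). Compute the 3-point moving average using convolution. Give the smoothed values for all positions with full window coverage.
3-point moving average kernel = [1, 1, 1]. Apply in 'valid' mode (full window coverage): avg[0] = (18 + 5 + 1) / 3 = 8.0; avg[1] = (5 + 1 + 16) / 3 = 7.33; avg[2] = (1 + 16 + 4) / 3 = 7.0; avg[3] = (16 + 4 + 18) / 3 = 12.67. Smoothed values: [8.0, 7.33, 7.0, 12.67]

[8.0, 7.33, 7.0, 12.67]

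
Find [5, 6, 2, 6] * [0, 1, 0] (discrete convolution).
y[0] = 5×0 = 0; y[1] = 5×1 + 6×0 = 5; y[2] = 5×0 + 6×1 + 2×0 = 6; y[3] = 6×0 + 2×1 + 6×0 = 2; y[4] = 2×0 + 6×1 = 6; y[5] = 6×0 = 0

[0, 5, 6, 2, 6, 0]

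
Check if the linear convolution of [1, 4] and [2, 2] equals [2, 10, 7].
Recompute linear convolution of [1, 4] and [2, 2]: y[0] = 1×2 = 2; y[1] = 1×2 + 4×2 = 10; y[2] = 4×2 = 8 → [2, 10, 8]. Compare to given [2, 10, 7]: they differ at index 2: given 7, correct 8, so answer: No

No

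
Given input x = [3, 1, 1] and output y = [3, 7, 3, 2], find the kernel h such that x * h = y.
Output length 4 = len(x) + len(h) - 1 ⇒ len(h) = 2. Solve h forward using h[k] = (y[k] - Σ_{i≥1} x[i]·h[k-i]) / x[0]: h[0] = y[0] / x[0] = 3 / 3 = 1; h[1] = (y[1] - 1×1) / x[0] = (7 - 1×1) / 3 = 2. So h = [1, 2]. Forward-check [3, 1, 1] * [1, 2]: y[0] = 3×1 = 3; y[1] = 3×2 + 1×1 = 7; y[2] = 1×2 + 1×1 = 3; y[3] = 1×2 = 2 → [3, 7, 3, 2] ✓

[1, 2]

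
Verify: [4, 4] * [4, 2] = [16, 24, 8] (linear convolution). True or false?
Recompute linear convolution of [4, 4] and [4, 2]: y[0] = 4×4 = 16; y[1] = 4×2 + 4×4 = 24; y[2] = 4×2 = 8 → [16, 24, 8]. Given [16, 24, 8] matches, so answer: Yes

Yes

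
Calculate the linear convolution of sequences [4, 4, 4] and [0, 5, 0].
y[0] = 4×0 = 0; y[1] = 4×5 + 4×0 = 20; y[2] = 4×0 + 4×5 + 4×0 = 20; y[3] = 4×0 + 4×5 = 20; y[4] = 4×0 = 0

[0, 20, 20, 20, 0]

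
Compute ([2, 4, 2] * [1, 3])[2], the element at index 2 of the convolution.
Use y[k] = Σ_i a[i]·b[k-i] at k=2. y[2] = 4×3 + 2×1 = 14

14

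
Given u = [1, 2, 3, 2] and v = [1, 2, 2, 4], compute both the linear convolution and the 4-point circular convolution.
Linear: y_lin[0] = 1×1 = 1; y_lin[1] = 1×2 + 2×1 = 4; y_lin[2] = 1×2 + 2×2 + 3×1 = 9; y_lin[3] = 1×4 + 2×2 + 3×2 + 2×1 = 16; y_lin[4] = 2×4 + 3×2 + 2×2 = 18; y_lin[5] = 3×4 + 2×2 = 16; y_lin[6] = 2×4 = 8 → [1, 4, 9, 16, 18, 16, 8]. Circular (length 4): y[0] = 1×1 + 2×4 + 3×2 + 2×2 = 19; y[1] = 1×2 + 2×1 + 3×4 + 2×2 = 20; y[2] = 1×2 + 2×2 + 3×1 + 2×4 = 17; y[3] = 1×4 + 2×2 + 3×2 + 2×1 = 16 → [19, 20, 17, 16]

Linear: [1, 4, 9, 16, 18, 16, 8], Circular: [19, 20, 17, 16]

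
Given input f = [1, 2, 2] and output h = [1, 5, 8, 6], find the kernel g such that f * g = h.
Output length 4 = len(f) + len(g) - 1 ⇒ len(g) = 2. Solve g forward using g[k] = (h[k] - Σ_{i≥1} f[i]·g[k-i]) / f[0]: g[0] = h[0] / f[0] = 1 / 1 = 1; g[1] = (h[1] - 2×1) / f[0] = (5 - 2×1) / 1 = 3. So g = [1, 3]. Forward-check [1, 2, 2] * [1, 3]: h[0] = 1×1 = 1; h[1] = 1×3 + 2×1 = 5; h[2] = 2×3 + 2×1 = 8; h[3] = 2×3 = 6 → [1, 5, 8, 6] ✓

[1, 3]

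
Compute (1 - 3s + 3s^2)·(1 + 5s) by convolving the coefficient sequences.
Ascending coefficients: a = [1, -3, 3], b = [1, 5]. c[0] = 1×1 = 1; c[1] = 1×5 + -3×1 = 2; c[2] = -3×5 + 3×1 = -12; c[3] = 3×5 = 15. Result coefficients: [1, 2, -12, 15] → 1 + 2s - 12s^2 + 15s^3

1 + 2s - 12s^2 + 15s^3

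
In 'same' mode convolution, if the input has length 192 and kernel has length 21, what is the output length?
'Same' mode returns an output with the same length as the input: 192

192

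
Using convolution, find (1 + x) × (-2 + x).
Ascending coefficients: a = [1, 1], b = [-2, 1]. c[0] = 1×-2 = -2; c[1] = 1×1 + 1×-2 = -1; c[2] = 1×1 = 1. Result coefficients: [-2, -1, 1] → -2 - x + x^2

-2 - x + x^2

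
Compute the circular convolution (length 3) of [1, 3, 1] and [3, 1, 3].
Use y[k] = Σ_j x[j]·h[(k-j) mod 3]. y[0] = 1×3 + 3×3 + 1×1 = 13; y[1] = 1×1 + 3×3 + 1×3 = 13; y[2] = 1×3 + 3×1 + 1×3 = 9. Result: [13, 13, 9]

[13, 13, 9]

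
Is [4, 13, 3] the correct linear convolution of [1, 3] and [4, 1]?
Recompute linear convolution of [1, 3] and [4, 1]: y[0] = 1×4 = 4; y[1] = 1×1 + 3×4 = 13; y[2] = 3×1 = 3 → [4, 13, 3]. Given [4, 13, 3] matches, so answer: Yes

Yes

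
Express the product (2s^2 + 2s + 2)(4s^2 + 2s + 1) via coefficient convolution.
Ascending coefficients: a = [2, 2, 2], b = [1, 2, 4]. c[0] = 2×1 = 2; c[1] = 2×2 + 2×1 = 6; c[2] = 2×4 + 2×2 + 2×1 = 14; c[3] = 2×4 + 2×2 = 12; c[4] = 2×4 = 8. Result coefficients: [2, 6, 14, 12, 8] → 8s^4 + 12s^3 + 14s^2 + 6s + 2

8s^4 + 12s^3 + 14s^2 + 6s + 2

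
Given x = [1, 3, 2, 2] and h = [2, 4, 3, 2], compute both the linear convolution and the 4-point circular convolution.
Linear: y_lin[0] = 1×2 = 2; y_lin[1] = 1×4 + 3×2 = 10; y_lin[2] = 1×3 + 3×4 + 2×2 = 19; y_lin[3] = 1×2 + 3×3 + 2×4 + 2×2 = 23; y_lin[4] = 3×2 + 2×3 + 2×4 = 20; y_lin[5] = 2×2 + 2×3 = 10; y_lin[6] = 2×2 = 4 → [2, 10, 19, 23, 20, 10, 4]. Circular (length 4): y[0] = 1×2 + 3×2 + 2×3 + 2×4 = 22; y[1] = 1×4 + 3×2 + 2×2 + 2×3 = 20; y[2] = 1×3 + 3×4 + 2×2 + 2×2 = 23; y[3] = 1×2 + 3×3 + 2×4 + 2×2 = 23 → [22, 20, 23, 23]

Linear: [2, 10, 19, 23, 20, 10, 4], Circular: [22, 20, 23, 23]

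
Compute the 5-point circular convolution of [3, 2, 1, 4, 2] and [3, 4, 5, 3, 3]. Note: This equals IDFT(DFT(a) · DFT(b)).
Either evaluate y[k] = Σ_j a[j]·b[(k-j) mod 5] directly, or use IDFT(DFT(a) · DFT(b)). y[0] = 3×3 + 2×3 + 1×3 + 4×5 + 2×4 = 46; y[1] = 3×4 + 2×3 + 1×3 + 4×3 + 2×5 = 43; y[2] = 3×5 + 2×4 + 1×3 + 4×3 + 2×3 = 44; y[3] = 3×3 + 2×5 + 1×4 + 4×3 + 2×3 = 41; y[4] = 3×3 + 2×3 + 1×5 + 4×4 + 2×3 = 42. Result: [46, 43, 44, 41, 42]

[46, 43, 44, 41, 42]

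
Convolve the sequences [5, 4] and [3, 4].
y[0] = 5×3 = 15; y[1] = 5×4 + 4×3 = 32; y[2] = 4×4 = 16

[15, 32, 16]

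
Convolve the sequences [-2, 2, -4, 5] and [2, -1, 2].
y[0] = -2×2 = -4; y[1] = -2×-1 + 2×2 = 6; y[2] = -2×2 + 2×-1 + -4×2 = -14; y[3] = 2×2 + -4×-1 + 5×2 = 18; y[4] = -4×2 + 5×-1 = -13; y[5] = 5×2 = 10

[-4, 6, -14, 18, -13, 10]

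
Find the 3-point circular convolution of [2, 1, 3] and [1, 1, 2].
Use y[k] = Σ_j x[j]·h[(k-j) mod 3]. y[0] = 2×1 + 1×2 + 3×1 = 7; y[1] = 2×1 + 1×1 + 3×2 = 9; y[2] = 2×2 + 1×1 + 3×1 = 8. Result: [7, 9, 8]

[7, 9, 8]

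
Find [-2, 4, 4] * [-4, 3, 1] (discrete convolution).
y[0] = -2×-4 = 8; y[1] = -2×3 + 4×-4 = -22; y[2] = -2×1 + 4×3 + 4×-4 = -6; y[3] = 4×1 + 4×3 = 16; y[4] = 4×1 = 4

[8, -22, -6, 16, 4]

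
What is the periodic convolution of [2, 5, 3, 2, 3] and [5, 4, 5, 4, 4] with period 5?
Use y[k] = Σ_j a[j]·b[(k-j) mod 5]. y[0] = 2×5 + 5×4 + 3×4 + 2×5 + 3×4 = 64; y[1] = 2×4 + 5×5 + 3×4 + 2×4 + 3×5 = 68; y[2] = 2×5 + 5×4 + 3×5 + 2×4 + 3×4 = 65; y[3] = 2×4 + 5×5 + 3×4 + 2×5 + 3×4 = 67; y[4] = 2×4 + 5×4 + 3×5 + 2×4 + 3×5 = 66. Result: [64, 68, 65, 67, 66]

[64, 68, 65, 67, 66]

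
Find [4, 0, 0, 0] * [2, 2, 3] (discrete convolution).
y[0] = 4×2 = 8; y[1] = 4×2 + 0×2 = 8; y[2] = 4×3 + 0×2 + 0×2 = 12; y[3] = 0×3 + 0×2 + 0×2 = 0; y[4] = 0×3 + 0×2 = 0; y[5] = 0×3 = 0

[8, 8, 12, 0, 0, 0]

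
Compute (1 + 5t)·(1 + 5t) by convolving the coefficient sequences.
Ascending coefficients: a = [1, 5], b = [1, 5]. c[0] = 1×1 = 1; c[1] = 1×5 + 5×1 = 10; c[2] = 5×5 = 25. Result coefficients: [1, 10, 25] → 1 + 10t + 25t^2

1 + 10t + 25t^2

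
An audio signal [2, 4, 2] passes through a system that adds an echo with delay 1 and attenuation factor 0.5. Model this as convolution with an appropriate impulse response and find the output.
Direct-path + delayed-attenuated-path model → impulse response h = [1, 0.5] (1 at lag 0, 0.5 at lag 1). Output y[n] = x[n] + 0.5·x[n - 1] (with x[n] = 0 outside 0..2): y[0] = 2 + 0.5×0 = 2; y[1] = 4 + 0.5×2 = 5.0; y[2] = 2 + 0.5×4 = 4.0; y[3] = 0 + 0.5×2 = 1.0. So y = [2, 5.0, 4.0, 1.0]

[2, 5.0, 4.0, 1.0]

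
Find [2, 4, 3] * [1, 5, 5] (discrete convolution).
y[0] = 2×1 = 2; y[1] = 2×5 + 4×1 = 14; y[2] = 2×5 + 4×5 + 3×1 = 33; y[3] = 4×5 + 3×5 = 35; y[4] = 3×5 = 15

[2, 14, 33, 35, 15]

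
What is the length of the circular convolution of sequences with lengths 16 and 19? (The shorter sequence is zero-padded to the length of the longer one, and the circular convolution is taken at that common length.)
Circular convolution (zero-padding the shorter input) has length max(m, n) = max(16, 19) = 19

19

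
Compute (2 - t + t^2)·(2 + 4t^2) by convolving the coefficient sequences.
Ascending coefficients: a = [2, -1, 1], b = [2, 0, 4]. c[0] = 2×2 = 4; c[1] = 2×0 + -1×2 = -2; c[2] = 2×4 + -1×0 + 1×2 = 10; c[3] = -1×4 + 1×0 = -4; c[4] = 1×4 = 4. Result coefficients: [4, -2, 10, -4, 4] → 4 - 2t + 10t^2 - 4t^3 + 4t^4

4 - 2t + 10t^2 - 4t^3 + 4t^4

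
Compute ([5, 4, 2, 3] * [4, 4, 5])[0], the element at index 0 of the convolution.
Use y[k] = Σ_i a[i]·b[k-i] at k=0. y[0] = 5×4 = 20

20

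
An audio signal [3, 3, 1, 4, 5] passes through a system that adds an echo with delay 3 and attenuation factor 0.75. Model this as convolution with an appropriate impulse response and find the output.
Direct-path + delayed-attenuated-path model → impulse response h = [1, 0, 0, 0.75] (1 at lag 0, 0.75 at lag 3). Output y[n] = x[n] + 0.75·x[n - 3] (with x[n] = 0 outside 0..4): y[0] = 3 + 0.75×0 = 3; y[1] = 3 + 0.75×0 = 3; y[2] = 1 + 0.75×0 = 1; y[3] = 4 + 0.75×3 = 6.25; y[4] = 5 + 0.75×3 = 7.25; y[5] = 0 + 0.75×1 = 0.75; y[6] = 0 + 0.75×4 = 3.0; y[7] = 0 + 0.75×5 = 3.75. So y = [3, 3, 1, 6.25, 7.25, 0.75, 3.0, 3.75]

[3, 3, 1, 6.25, 7.25, 0.75, 3.0, 3.75]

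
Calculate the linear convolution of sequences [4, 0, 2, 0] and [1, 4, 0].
y[0] = 4×1 = 4; y[1] = 4×4 + 0×1 = 16; y[2] = 4×0 + 0×4 + 2×1 = 2; y[3] = 0×0 + 2×4 + 0×1 = 8; y[4] = 2×0 + 0×4 = 0; y[5] = 0×0 = 0

[4, 16, 2, 8, 0, 0]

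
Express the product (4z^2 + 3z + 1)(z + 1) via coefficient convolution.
Ascending coefficients: a = [1, 3, 4], b = [1, 1]. c[0] = 1×1 = 1; c[1] = 1×1 + 3×1 = 4; c[2] = 3×1 + 4×1 = 7; c[3] = 4×1 = 4. Result coefficients: [1, 4, 7, 4] → 4z^3 + 7z^2 + 4z + 1

4z^3 + 7z^2 + 4z + 1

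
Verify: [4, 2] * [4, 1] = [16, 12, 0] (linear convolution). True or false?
Recompute linear convolution of [4, 2] and [4, 1]: y[0] = 4×4 = 16; y[1] = 4×1 + 2×4 = 12; y[2] = 2×1 = 2 → [16, 12, 2]. Compare to given [16, 12, 0]: they differ at index 2: given 0, correct 2, so answer: No

No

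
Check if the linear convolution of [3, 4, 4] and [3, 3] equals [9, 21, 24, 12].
Recompute linear convolution of [3, 4, 4] and [3, 3]: y[0] = 3×3 = 9; y[1] = 3×3 + 4×3 = 21; y[2] = 4×3 + 4×3 = 24; y[3] = 4×3 = 12 → [9, 21, 24, 12]. Given [9, 21, 24, 12] matches, so answer: Yes

Yes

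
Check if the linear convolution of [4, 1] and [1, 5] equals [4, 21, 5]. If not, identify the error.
Recompute linear convolution of [4, 1] and [1, 5]: y[0] = 4×1 = 4; y[1] = 4×5 + 1×1 = 21; y[2] = 1×5 = 5 → [4, 21, 5]. Given [4, 21, 5] matches, so answer: Yes

Yes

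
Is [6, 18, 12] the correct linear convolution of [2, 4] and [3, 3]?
Recompute linear convolution of [2, 4] and [3, 3]: y[0] = 2×3 = 6; y[1] = 2×3 + 4×3 = 18; y[2] = 4×3 = 12 → [6, 18, 12]. Given [6, 18, 12] matches, so answer: Yes

Yes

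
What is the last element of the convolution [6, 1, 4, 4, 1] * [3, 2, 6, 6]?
Use y[k] = Σ_i a[i]·b[k-i] at k=7. y[7] = 1×6 = 6

6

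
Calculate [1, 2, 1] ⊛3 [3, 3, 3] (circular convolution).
Use y[k] = Σ_j s[j]·t[(k-j) mod 3]. y[0] = 1×3 + 2×3 + 1×3 = 12; y[1] = 1×3 + 2×3 + 1×3 = 12; y[2] = 1×3 + 2×3 + 1×3 = 12. Result: [12, 12, 12]

[12, 12, 12]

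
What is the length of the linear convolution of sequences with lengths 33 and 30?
Linear/full convolution length: m + n - 1 = 33 + 30 - 1 = 62

62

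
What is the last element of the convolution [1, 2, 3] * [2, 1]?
Use y[k] = Σ_i a[i]·b[k-i] at k=3. y[3] = 3×1 = 3

3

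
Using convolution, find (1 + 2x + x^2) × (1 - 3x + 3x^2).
Ascending coefficients: a = [1, 2, 1], b = [1, -3, 3]. c[0] = 1×1 = 1; c[1] = 1×-3 + 2×1 = -1; c[2] = 1×3 + 2×-3 + 1×1 = -2; c[3] = 2×3 + 1×-3 = 3; c[4] = 1×3 = 3. Result coefficients: [1, -1, -2, 3, 3] → 1 - x - 2x^2 + 3x^3 + 3x^4

1 - x - 2x^2 + 3x^3 + 3x^4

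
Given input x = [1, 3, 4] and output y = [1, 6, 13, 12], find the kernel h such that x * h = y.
Output length 4 = len(x) + len(h) - 1 ⇒ len(h) = 2. Solve h forward using h[k] = (y[k] - Σ_{i≥1} x[i]·h[k-i]) / x[0]: h[0] = y[0] / x[0] = 1 / 1 = 1; h[1] = (y[1] - 3×1) / x[0] = (6 - 3×1) / 1 = 3. So h = [1, 3]. Forward-check [1, 3, 4] * [1, 3]: y[0] = 1×1 = 1; y[1] = 1×3 + 3×1 = 6; y[2] = 3×3 + 4×1 = 13; y[3] = 4×3 = 12 → [1, 6, 13, 12] ✓

[1, 3]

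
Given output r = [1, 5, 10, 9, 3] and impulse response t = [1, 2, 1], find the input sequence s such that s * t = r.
Deconvolve r=[1, 5, 10, 9, 3] by t=[1, 2, 1]. Since t[0]=1, solve forward: s[0] = r[0] / 1 = 1; s[1] = (r[1] - 1×2) / 1 = 3; s[2] = (r[2] - 3×2 - 1×1) / 1 = 3. So s = [1, 3, 3]. Check by forward convolution: r[0] = 1×1 = 1; r[1] = 1×2 + 3×1 = 5; r[2] = 1×1 + 3×2 + 3×1 = 10; r[3] = 3×1 + 3×2 = 9; r[4] = 3×1 = 3

[1, 3, 3]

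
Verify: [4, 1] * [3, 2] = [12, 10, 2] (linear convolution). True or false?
Recompute linear convolution of [4, 1] and [3, 2]: y[0] = 4×3 = 12; y[1] = 4×2 + 1×3 = 11; y[2] = 1×2 = 2 → [12, 11, 2]. Compare to given [12, 10, 2]: they differ at index 1: given 10, correct 11, so answer: No

No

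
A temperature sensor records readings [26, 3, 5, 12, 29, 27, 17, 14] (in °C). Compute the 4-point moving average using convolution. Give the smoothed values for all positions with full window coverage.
4-point moving average kernel = [1, 1, 1, 1]. Apply in 'valid' mode (full window coverage): avg[0] = (26 + 3 + 5 + 12) / 4 = 11.5; avg[1] = (3 + 5 + 12 + 29) / 4 = 12.25; avg[2] = (5 + 12 + 29 + 27) / 4 = 18.25; avg[3] = (12 + 29 + 27 + 17) / 4 = 21.25; avg[4] = (29 + 27 + 17 + 14) / 4 = 21.75. Smoothed values: [11.5, 12.25, 18.25, 21.25, 21.75]

[11.5, 12.25, 18.25, 21.25, 21.75]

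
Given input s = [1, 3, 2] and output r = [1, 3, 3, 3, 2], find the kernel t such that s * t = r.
Output length 5 = len(s) + len(t) - 1 ⇒ len(t) = 3. Solve t forward using t[k] = (r[k] - Σ_{i≥1} s[i]·t[k-i]) / s[0]: t[0] = r[0] / s[0] = 1 / 1 = 1; t[1] = (r[1] - 3×1) / s[0] = (3 - 3×1) / 1 = 0; t[2] = (r[2] - 3×0 - 2×1) / s[0] = (3 - 3×0 - 2×1) / 1 = 1. So t = [1, 0, 1]. Forward-check [1, 3, 2] * [1, 0, 1]: r[0] = 1×1 = 1; r[1] = 1×0 + 3×1 = 3; r[2] = 1×1 + 3×0 + 2×1 = 3; r[3] = 3×1 + 2×0 = 3; r[4] = 2×1 = 2 → [1, 3, 3, 3, 2] ✓

[1, 0, 1]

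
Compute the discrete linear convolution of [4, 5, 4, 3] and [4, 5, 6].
y[0] = 4×4 = 16; y[1] = 4×5 + 5×4 = 40; y[2] = 4×6 + 5×5 + 4×4 = 65; y[3] = 5×6 + 4×5 + 3×4 = 62; y[4] = 4×6 + 3×5 = 39; y[5] = 3×6 = 18

[16, 40, 65, 62, 39, 18]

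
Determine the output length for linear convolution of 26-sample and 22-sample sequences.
Linear/full convolution length: m + n - 1 = 26 + 22 - 1 = 47

47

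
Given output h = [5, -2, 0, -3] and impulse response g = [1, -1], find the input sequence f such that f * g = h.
Deconvolve h=[5, -2, 0, -3] by g=[1, -1]. Since g[0]=1, solve forward: f[0] = h[0] / 1 = 5; f[1] = (h[1] - 5×-1) / 1 = 3; f[2] = (h[2] - 3×-1) / 1 = 3. So f = [5, 3, 3]. Check by forward convolution: h[0] = 5×1 = 5; h[1] = 5×-1 + 3×1 = -2; h[2] = 3×-1 + 3×1 = 0; h[3] = 3×-1 = -3

[5, 3, 3]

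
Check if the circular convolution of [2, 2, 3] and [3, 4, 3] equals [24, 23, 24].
Recompute circular convolution of [2, 2, 3] and [3, 4, 3]: y[0] = 2×3 + 2×3 + 3×4 = 24; y[1] = 2×4 + 2×3 + 3×3 = 23; y[2] = 2×3 + 2×4 + 3×3 = 23 → [24, 23, 23]. Compare to given [24, 23, 24]: they differ at index 2: given 24, correct 23, so answer: No

No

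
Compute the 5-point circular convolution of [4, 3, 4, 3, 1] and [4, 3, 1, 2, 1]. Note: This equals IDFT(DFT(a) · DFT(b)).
Either evaluate y[k] = Σ_j a[j]·b[(k-j) mod 5] directly, or use IDFT(DFT(a) · DFT(b)). y[0] = 4×4 + 3×1 + 4×2 + 3×1 + 1×3 = 33; y[1] = 4×3 + 3×4 + 4×1 + 3×2 + 1×1 = 35; y[2] = 4×1 + 3×3 + 4×4 + 3×1 + 1×2 = 34; y[3] = 4×2 + 3×1 + 4×3 + 3×4 + 1×1 = 36; y[4] = 4×1 + 3×2 + 4×1 + 3×3 + 1×4 = 27. Result: [33, 35, 34, 36, 27]

[33, 35, 34, 36, 27]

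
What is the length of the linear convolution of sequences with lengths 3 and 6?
Linear/full convolution length: m + n - 1 = 3 + 6 - 1 = 8

8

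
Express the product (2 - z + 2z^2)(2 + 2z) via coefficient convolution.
Ascending coefficients: a = [2, -1, 2], b = [2, 2]. c[0] = 2×2 = 4; c[1] = 2×2 + -1×2 = 2; c[2] = -1×2 + 2×2 = 2; c[3] = 2×2 = 4. Result coefficients: [4, 2, 2, 4] → 4 + 2z + 2z^2 + 4z^3

4 + 2z + 2z^2 + 4z^3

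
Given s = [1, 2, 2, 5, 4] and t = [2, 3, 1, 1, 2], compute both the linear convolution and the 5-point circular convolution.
Linear: y_lin[0] = 1×2 = 2; y_lin[1] = 1×3 + 2×2 = 7; y_lin[2] = 1×1 + 2×3 + 2×2 = 11; y_lin[3] = 1×1 + 2×1 + 2×3 + 5×2 = 19; y_lin[4] = 1×2 + 2×1 + 2×1 + 5×3 + 4×2 = 29; y_lin[5] = 2×2 + 2×1 + 5×1 + 4×3 = 23; y_lin[6] = 2×2 + 5×1 + 4×1 = 13; y_lin[7] = 5×2 + 4×1 = 14; y_lin[8] = 4×2 = 8 → [2, 7, 11, 19, 29, 23, 13, 14, 8]. Circular (length 5): y[0] = 1×2 + 2×2 + 2×1 + 5×1 + 4×3 = 25; y[1] = 1×3 + 2×2 + 2×2 + 5×1 + 4×1 = 20; y[2] = 1×1 + 2×3 + 2×2 + 5×2 + 4×1 = 25; y[3] = 1×1 + 2×1 + 2×3 + 5×2 + 4×2 = 27; y[4] = 1×2 + 2×1 + 2×1 + 5×3 + 4×2 = 29 → [25, 20, 25, 27, 29]

Linear: [2, 7, 11, 19, 29, 23, 13, 14, 8], Circular: [25, 20, 25, 27, 29]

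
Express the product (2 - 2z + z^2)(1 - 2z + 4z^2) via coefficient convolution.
Ascending coefficients: a = [2, -2, 1], b = [1, -2, 4]. c[0] = 2×1 = 2; c[1] = 2×-2 + -2×1 = -6; c[2] = 2×4 + -2×-2 + 1×1 = 13; c[3] = -2×4 + 1×-2 = -10; c[4] = 1×4 = 4. Result coefficients: [2, -6, 13, -10, 4] → 2 - 6z + 13z^2 - 10z^3 + 4z^4

2 - 6z + 13z^2 - 10z^3 + 4z^4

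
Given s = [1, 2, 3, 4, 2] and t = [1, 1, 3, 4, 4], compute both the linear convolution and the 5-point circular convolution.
Linear: y_lin[0] = 1×1 = 1; y_lin[1] = 1×1 + 2×1 = 3; y_lin[2] = 1×3 + 2×1 + 3×1 = 8; y_lin[3] = 1×4 + 2×3 + 3×1 + 4×1 = 17; y_lin[4] = 1×4 + 2×4 + 3×3 + 4×1 + 2×1 = 27; y_lin[5] = 2×4 + 3×4 + 4×3 + 2×1 = 34; y_lin[6] = 3×4 + 4×4 + 2×3 = 34; y_lin[7] = 4×4 + 2×4 = 24; y_lin[8] = 2×4 = 8 → [1, 3, 8, 17, 27, 34, 34, 24, 8]. Circular (length 5): y[0] = 1×1 + 2×4 + 3×4 + 4×3 + 2×1 = 35; y[1] = 1×1 + 2×1 + 3×4 + 4×4 + 2×3 = 37; y[2] = 1×3 + 2×1 + 3×1 + 4×4 + 2×4 = 32; y[3] = 1×4 + 2×3 + 3×1 + 4×1 + 2×4 = 25; y[4] = 1×4 + 2×4 + 3×3 + 4×1 + 2×1 = 27 → [35, 37, 32, 25, 27]

Linear: [1, 3, 8, 17, 27, 34, 34, 24, 8], Circular: [35, 37, 32, 25, 27]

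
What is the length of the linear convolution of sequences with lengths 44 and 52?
Linear/full convolution length: m + n - 1 = 44 + 52 - 1 = 95

95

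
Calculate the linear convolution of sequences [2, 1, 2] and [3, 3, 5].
y[0] = 2×3 = 6; y[1] = 2×3 + 1×3 = 9; y[2] = 2×5 + 1×3 + 2×3 = 19; y[3] = 1×5 + 2×3 = 11; y[4] = 2×5 = 10

[6, 9, 19, 11, 10]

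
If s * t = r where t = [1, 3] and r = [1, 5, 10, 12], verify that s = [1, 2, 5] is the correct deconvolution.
Forward-compute [1, 2, 5] * [1, 3]: r[0] = 1×1 = 1; r[1] = 1×3 + 2×1 = 5; r[2] = 2×3 + 5×1 = 11; r[3] = 5×3 = 15 → [1, 5, 11, 15]. Does not match given r = [1, 5, 10, 12].

Not verified. [1, 2, 5] * [1, 3] = [1, 5, 11, 15], which differs from [1, 5, 10, 12] at index 2.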